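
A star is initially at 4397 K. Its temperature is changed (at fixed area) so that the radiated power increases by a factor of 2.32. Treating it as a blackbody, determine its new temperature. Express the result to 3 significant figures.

T₂ ≈ 5.43×10³ K

P ∝ T⁴, so T₂/T₁ = (P₂/P₁)^(1/4) = (2.32)^(1/4) = 1.23416.
T₂ = 4397 × 1.23416 = 5.43×10³ K.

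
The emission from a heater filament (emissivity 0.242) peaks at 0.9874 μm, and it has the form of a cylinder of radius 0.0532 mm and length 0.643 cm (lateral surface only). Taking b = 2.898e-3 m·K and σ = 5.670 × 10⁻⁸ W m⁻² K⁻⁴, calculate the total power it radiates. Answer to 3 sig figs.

Wien's law: T = b/λ_max = 2.898×10⁻³/9.874×10⁻⁷ = 2934.98 K.
Lateral area A = 2πrL = 2π×5.32×10⁻⁵×6.43×10⁻³ = 2.14933×10⁻⁶ m².
Then P = εσAT⁴ = 0.242×5.670×10⁻⁸×2.14933×10⁻⁶×(2934.98)⁴ = 2.19 W.

P ≈ 2.19 W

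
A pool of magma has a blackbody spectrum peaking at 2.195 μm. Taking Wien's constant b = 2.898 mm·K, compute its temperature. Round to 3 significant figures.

T ≈ 1.32×10³ K

Wien's law gives T = b/λ_max = (2.898×10⁻³ m·K)/(2.195×10⁻⁶ m) = 1.32×10³ K.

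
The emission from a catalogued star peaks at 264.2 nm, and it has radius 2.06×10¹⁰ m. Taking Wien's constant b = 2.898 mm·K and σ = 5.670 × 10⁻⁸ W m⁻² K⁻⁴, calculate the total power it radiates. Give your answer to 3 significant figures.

Wien's law: T = b/λ_max = 2.898×10⁻³/2.642×10⁻⁷ = 10969.0 K.
Surface area A = 4πR² = 4π(2.06×10¹⁰ m)² = 5.33267×10²¹ m².
Then P = σAT⁴ = 5.670×10⁻⁸×5.33267×10²¹×(10969.0)⁴ = 4.38×10³⁰ W.

P ≈ 4.38×10³⁰ W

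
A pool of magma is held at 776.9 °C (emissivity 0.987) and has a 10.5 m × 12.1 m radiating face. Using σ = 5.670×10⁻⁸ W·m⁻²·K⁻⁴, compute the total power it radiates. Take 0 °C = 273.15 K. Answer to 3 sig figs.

P ≈ 8.64×10⁶ W

T = 776.9 °C + 273.15 = 1050.05 K.
Area A = 10.5 × 12.1 = 127.05 m².
P = εσAT⁴ = 0.987 × 5.670×10⁻⁸ × 127.05 × (1050.05)⁴ = 8.64×10⁶ W.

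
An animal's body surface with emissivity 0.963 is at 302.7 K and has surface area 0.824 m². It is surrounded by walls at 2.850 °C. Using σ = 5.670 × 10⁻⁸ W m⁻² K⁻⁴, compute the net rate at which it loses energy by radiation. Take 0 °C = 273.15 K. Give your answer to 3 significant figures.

Surroundings: T = 2.850 °C + 273.15 = 276.000 K.
Area A = 0.824 m².
Net radiated power P_net = εσA(T⁴ − T₀⁴) = 0.963×5.670×10⁻⁸×0.824×(302.7⁴ − 276.000⁴).
T⁴ − T₀⁴ = 8.39556×10⁹ − 5.80278×10⁹ = 2.59278×10⁹ K⁴, so P_net = 117 W.

Net loss ≈ 117 W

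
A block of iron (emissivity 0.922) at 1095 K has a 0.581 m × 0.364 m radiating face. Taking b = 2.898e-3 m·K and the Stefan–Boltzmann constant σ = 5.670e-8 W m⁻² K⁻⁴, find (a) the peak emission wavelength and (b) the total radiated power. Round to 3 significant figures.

(a) λ_max = b/T = 2.898×10⁻³/1095 = 2.647×10⁻⁶ m = 2.65×10³ nm.
Area A = 0.581 × 0.364 = 0.211484 m².
(b) P = εσAT⁴ = 0.922×5.670×10⁻⁸×0.211484×(1095)⁴ = 1.59×10⁴ W.

λ_max ≈ 2.65×10³ nm; P ≈ 1.59×10⁴ W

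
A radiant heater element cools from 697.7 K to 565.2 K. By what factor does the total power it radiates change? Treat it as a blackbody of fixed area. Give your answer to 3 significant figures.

P₂/P₁ ≈ 0.431

P ∝ T⁴, so P₂/P₁ = (T₂/T₁)⁴ = (565.2/697.7)⁴ = (0.810090)⁴ = 0.431.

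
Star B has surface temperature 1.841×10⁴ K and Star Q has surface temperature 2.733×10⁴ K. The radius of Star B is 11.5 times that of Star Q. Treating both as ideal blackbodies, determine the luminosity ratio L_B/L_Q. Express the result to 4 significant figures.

L ∝ R²T⁴, so L_B/L_Q = (R_B/R_Q)²(T_B/T_Q)⁴ = (11.5)² × (1.841×10⁴/2.733×10⁴)⁴ = 132.25 × 0.205900 = 27.23.

L_B/L_Q ≈ 27.23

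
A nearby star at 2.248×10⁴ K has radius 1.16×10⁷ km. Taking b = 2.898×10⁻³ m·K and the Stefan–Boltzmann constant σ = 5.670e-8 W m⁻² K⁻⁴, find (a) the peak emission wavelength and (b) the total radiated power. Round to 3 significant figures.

λ_max ≈ 129 nm; P ≈ 2.45×10³¹ W

(a) λ_max = b/T = 2.898×10⁻³/2.248×10⁴ = 1.289×10⁻⁷ m = 129 nm.
Surface area A = 4πR² = 4π(1.16×10¹⁰ m)² = 1.69093×10²¹ m².
(b) P = σAT⁴ = 5.670×10⁻⁸×1.69093×10²¹×(2.248×10⁴)⁴ = 2.45×10³¹ W.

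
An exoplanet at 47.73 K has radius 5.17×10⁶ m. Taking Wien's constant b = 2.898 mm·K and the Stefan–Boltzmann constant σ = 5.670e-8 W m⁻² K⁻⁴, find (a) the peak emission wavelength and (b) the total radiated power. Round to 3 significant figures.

λ_max ≈ 60.7 μm; P ≈ 9.88×10¹³ W

(a) λ_max = b/T = 2.898×10⁻³/47.73 = 6.072×10⁻⁵ m = 60.7 μm.
Surface area A = 4πR² = 4π(5.17×10⁶ m)² = 3.35885×10¹⁴ m².
(b) P = σAT⁴ = 5.670×10⁻⁸×3.35885×10¹⁴×(47.73)⁴ = 9.88×10¹³ W.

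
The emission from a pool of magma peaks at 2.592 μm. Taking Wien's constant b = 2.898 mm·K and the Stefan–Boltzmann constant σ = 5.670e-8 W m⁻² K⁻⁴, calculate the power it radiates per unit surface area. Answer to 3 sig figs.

Wien's law: T = b/λ_max = 2.898×10⁻³/2.592×10⁻⁶ = 1118.06 K.
Then I = σT⁴ = 5.670×10⁻⁸×(1118.06)⁴ = 8.86×10⁴ W/m².

I ≈ 8.86×10⁴ W/m²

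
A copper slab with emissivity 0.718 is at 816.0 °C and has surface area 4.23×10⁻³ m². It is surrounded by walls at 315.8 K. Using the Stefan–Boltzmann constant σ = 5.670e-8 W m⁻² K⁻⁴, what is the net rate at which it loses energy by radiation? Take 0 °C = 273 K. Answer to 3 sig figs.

T = 816.0 °C + 273 = 1089.0 K.
Area A = 4.23×10⁻³ m².
Net radiated power P_net = εσA(T⁴ − T₀⁴) = 0.718×5.670×10⁻⁸×4.23×10⁻³×(1089.0⁴ − 315.8⁴).
T⁴ − T₀⁴ = 1.40641×10¹² − 9.94600×10⁹ = 1.39646×10¹² K⁴, so P_net = 240 W.

Net loss ≈ 240 W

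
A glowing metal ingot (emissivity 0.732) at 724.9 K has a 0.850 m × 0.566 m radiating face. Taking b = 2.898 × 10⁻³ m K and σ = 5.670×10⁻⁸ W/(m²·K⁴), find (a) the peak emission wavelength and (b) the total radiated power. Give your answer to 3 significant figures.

λ_max ≈ 4.00 μm; P ≈ 5.51×10³ W

(a) λ_max = b/T = 2.898×10⁻³/724.9 = 3.998×10⁻⁶ m = 4.00 μm.
Area A = 0.850 × 0.566 = 0.4811 m².
(b) P = εσAT⁴ = 0.732×5.670×10⁻⁸×0.4811×(724.9)⁴ = 5.51×10³ W.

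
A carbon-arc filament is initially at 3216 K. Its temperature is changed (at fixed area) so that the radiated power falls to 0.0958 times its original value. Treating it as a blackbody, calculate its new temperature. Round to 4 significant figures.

T₂ ≈ 1789 K

P ∝ T⁴, so T₂/T₁ = (P₂/P₁)^(1/4) = (0.0958)^(1/4) = 0.556341.
T₂ = 3216 × 0.556341 = 1789 K.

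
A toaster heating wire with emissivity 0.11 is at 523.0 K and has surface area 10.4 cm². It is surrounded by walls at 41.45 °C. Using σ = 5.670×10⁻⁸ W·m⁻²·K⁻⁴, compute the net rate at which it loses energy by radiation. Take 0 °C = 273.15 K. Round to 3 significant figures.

Net loss ≈ 0.422 W

Surroundings: T = 41.45 °C + 273.15 = 314.60 K.
Area A = 10.4 cm² = 1.04×10⁻³ m².
Net radiated power P_net = εσA(T⁴ − T₀⁴) = 0.11×5.670×10⁻⁸×1.04×10⁻³×(523.0⁴ − 314.60⁴).
T⁴ − T₀⁴ = 7.48181×10¹⁰ − 9.79569×10⁹ = 6.50224×10¹⁰ K⁴, so P_net = 0.422 W.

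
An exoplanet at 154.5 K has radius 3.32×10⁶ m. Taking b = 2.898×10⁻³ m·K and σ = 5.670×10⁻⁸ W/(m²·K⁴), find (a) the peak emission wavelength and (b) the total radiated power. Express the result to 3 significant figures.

(a) λ_max = b/T = 2.898×10⁻³/154.5 = 1.876×10⁻⁵ m = 18.8 μm.
Surface area A = 4πR² = 4π(3.32×10⁶ m)² = 1.38512×10¹⁴ m².
(b) P = σAT⁴ = 5.670×10⁻⁸×1.38512×10¹⁴×(154.5)⁴ = 4.47×10¹⁵ W.

λ_max ≈ 18.8 μm; P ≈ 4.47×10¹⁵ W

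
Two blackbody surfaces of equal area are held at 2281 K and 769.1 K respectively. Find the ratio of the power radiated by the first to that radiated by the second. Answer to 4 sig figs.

P₁/P₂ ≈ 77.37

With equal areas, P₁/P₂ = (T₁/T₂)⁴ = (2281/769.1)⁴ = 77.37.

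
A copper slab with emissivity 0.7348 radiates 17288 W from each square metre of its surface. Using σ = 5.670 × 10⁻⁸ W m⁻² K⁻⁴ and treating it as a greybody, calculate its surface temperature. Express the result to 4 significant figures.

T ≈ 802.6 K

I = εσT⁴, so T = (I/εσ)^(1/4) = (17288/(0.7348×5.670×10⁻⁸))^(1/4) = 802.6 K.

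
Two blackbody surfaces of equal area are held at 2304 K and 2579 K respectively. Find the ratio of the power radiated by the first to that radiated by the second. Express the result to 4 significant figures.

With equal areas, P₁/P₂ = (T₁/T₂)⁴ = (2304/2579)⁴ = 0.6370.

P₁/P₂ ≈ 0.6370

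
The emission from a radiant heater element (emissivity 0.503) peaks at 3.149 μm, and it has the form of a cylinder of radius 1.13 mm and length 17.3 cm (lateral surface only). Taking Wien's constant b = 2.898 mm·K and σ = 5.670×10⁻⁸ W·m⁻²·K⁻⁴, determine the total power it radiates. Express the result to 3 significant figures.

P ≈ 25.1 W

Wien's law: T = b/λ_max = 2.898×10⁻³/3.149×10⁻⁶ = 920.292 K.
Lateral area A = 2πrL = 2π×1.13×10⁻³×0.173 = 1.22830×10⁻³ m².
Then P = εσAT⁴ = 0.503×5.670×10⁻⁸×1.22830×10⁻³×(920.292)⁴ = 25.1 W.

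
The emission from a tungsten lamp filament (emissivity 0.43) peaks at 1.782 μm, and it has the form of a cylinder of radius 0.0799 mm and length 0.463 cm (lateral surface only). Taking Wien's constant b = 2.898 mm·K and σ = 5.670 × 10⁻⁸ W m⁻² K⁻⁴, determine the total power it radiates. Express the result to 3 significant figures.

Wien's law: T = b/λ_max = 2.898×10⁻³/1.782×10⁻⁶ = 1626.26 K.
Lateral area A = 2πrL = 2π×7.99×10⁻⁵×4.63×10⁻³ = 2.32438×10⁻⁶ m².
Then P = εσAT⁴ = 0.43×5.670×10⁻⁸×2.32438×10⁻⁶×(1626.26)⁴ = 0.396 W.

P ≈ 0.396 W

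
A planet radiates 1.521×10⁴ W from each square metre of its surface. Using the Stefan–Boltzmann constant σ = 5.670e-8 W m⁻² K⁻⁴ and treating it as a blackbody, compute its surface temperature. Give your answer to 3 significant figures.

T ≈ 720 K

I = σT⁴, so T = (I/σ)^(1/4) = (1.521×10⁴/(5.670×10⁻⁸))^(1/4) = 720 K.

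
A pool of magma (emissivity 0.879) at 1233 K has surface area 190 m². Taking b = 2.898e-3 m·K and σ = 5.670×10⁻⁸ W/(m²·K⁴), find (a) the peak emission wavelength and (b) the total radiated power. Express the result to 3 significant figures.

λ_max ≈ 2.35×10³ nm; P ≈ 2.19×10⁷ W

(a) λ_max = b/T = 2.898×10⁻³/1233 = 2.350×10⁻⁶ m = 2.35×10³ nm.
Area A = 190 m².
(b) P = εσAT⁴ = 0.879×5.670×10⁻⁸×190×(1233)⁴ = 2.19×10⁷ W.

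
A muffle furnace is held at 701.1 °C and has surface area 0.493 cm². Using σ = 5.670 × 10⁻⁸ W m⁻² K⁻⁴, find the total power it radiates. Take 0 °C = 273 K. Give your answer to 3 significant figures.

P ≈ 2.52 W

T = 701.1 °C + 273 = 974.1 K.
Area A = 0.493 cm² = 4.93×10⁻⁵ m².
P = σAT⁴ = 5.670×10⁻⁸ × 4.93×10⁻⁵ × (974.1)⁴ = 2.52 W.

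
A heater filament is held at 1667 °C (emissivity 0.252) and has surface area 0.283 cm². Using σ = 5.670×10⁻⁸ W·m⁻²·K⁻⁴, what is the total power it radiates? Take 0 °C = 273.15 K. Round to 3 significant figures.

T = 1667 °C + 273.15 = 1940.15 K.
Area A = 0.283 cm² = 2.83×10⁻⁵ m².
P = εσAT⁴ = 0.252 × 5.670×10⁻⁸ × 2.83×10⁻⁵ × (1940.15)⁴ = 5.73 W.

P ≈ 5.73 W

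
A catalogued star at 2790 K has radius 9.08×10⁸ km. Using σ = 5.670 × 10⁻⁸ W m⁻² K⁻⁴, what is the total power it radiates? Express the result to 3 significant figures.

Surface area A = 4πR² = 4π(9.08×10¹¹ m)² = 1.03605×10²⁵ m².
P = σAT⁴ = 5.670×10⁻⁸ × 1.03605×10²⁵ × (2790)⁴ = 3.56×10³¹ W.

P ≈ 3.56×10³¹ W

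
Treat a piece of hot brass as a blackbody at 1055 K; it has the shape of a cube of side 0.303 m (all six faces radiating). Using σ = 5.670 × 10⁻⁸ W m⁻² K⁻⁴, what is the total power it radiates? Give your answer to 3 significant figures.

P ≈ 3.87×10⁴ W

Area A = 6s² = 6×(0.303 m)² = 0.550854 m².
P = σAT⁴ = 5.670×10⁻⁸ × 0.550854 × (1055)⁴ = 3.87×10⁴ W.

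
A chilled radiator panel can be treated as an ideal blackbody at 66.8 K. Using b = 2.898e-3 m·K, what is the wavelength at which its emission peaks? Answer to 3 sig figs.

λ_max ≈ 43.4 μm

Wien's displacement law: λ_max = b/T = (2.898×10⁻³ m·K)/(66.8 K) = 4.338×10⁻⁵ m.
That is 43.4 μm, in the infrared range.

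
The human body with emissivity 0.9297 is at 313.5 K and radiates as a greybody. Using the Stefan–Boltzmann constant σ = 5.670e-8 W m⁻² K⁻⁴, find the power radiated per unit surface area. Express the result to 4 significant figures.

Stefan–Boltzmann: I = εσT⁴ = 0.9297 × 5.670×10⁻⁸ × (313.5)⁴ = 509.2 W/m².

I ≈ 509.2 W/m²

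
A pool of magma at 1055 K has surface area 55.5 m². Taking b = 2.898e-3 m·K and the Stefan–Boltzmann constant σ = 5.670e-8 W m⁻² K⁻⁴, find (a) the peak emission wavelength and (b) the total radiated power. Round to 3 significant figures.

λ_max ≈ 2.75 μm; P ≈ 3.90×10⁶ W

(a) λ_max = b/T = 2.898×10⁻³/1055 = 2.747×10⁻⁶ m = 2.75 μm.
Area A = 55.5 m².
(b) P = σAT⁴ = 5.670×10⁻⁸×55.5×(1055)⁴ = 3.90×10⁶ W.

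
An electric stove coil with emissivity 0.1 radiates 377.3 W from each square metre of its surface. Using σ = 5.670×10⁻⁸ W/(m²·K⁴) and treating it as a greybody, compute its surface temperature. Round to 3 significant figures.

I = εσT⁴, so T = (I/εσ)^(1/4) = (377.3/(0.1×5.670×10⁻⁸))^(1/4) = 508 K.

T ≈ 508 K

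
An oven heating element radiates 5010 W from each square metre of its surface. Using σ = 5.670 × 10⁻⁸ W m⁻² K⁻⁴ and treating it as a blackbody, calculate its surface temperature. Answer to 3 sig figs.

I = σT⁴, so T = (I/σ)^(1/4) = (5010/(5.670×10⁻⁸))^(1/4) = 545 K.

T ≈ 545 K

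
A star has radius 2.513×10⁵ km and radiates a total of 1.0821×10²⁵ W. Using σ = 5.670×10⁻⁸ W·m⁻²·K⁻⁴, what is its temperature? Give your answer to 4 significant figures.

Surface area A = 4πR² = 4π(2.513×10⁸ m)² = 7.93588×10¹⁷ m².
P = σAT⁴ ⇒ T = (P/(σA))^(1/4) = (1.0821×10²⁵/(5.670×10⁻⁸×7.93588×10¹⁷))^(1/4) = 3938 K.

T ≈ 3938 K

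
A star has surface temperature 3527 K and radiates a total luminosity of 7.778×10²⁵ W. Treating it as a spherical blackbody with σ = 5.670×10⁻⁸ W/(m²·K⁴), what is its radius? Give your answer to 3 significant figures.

L = 4πR²σT⁴ ⇒ R = √(L/(4πσT⁴)).
σT⁴ = 8.77415×10⁶ W/m², so R = √(7.778×10²⁵/(4π×8.77415×10⁶)) = 8.40×10⁸ m.

R ≈ 8.40×10⁸ m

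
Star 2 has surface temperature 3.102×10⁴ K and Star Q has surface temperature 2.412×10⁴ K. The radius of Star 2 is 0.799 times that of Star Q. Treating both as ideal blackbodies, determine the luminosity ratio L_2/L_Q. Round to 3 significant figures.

L_2/L_Q ≈ 1.75

L ∝ R²T⁴, so L_2/L_Q = (R_2/R_Q)²(T_2/T_Q)⁴ = (0.799)² × (3.102×10⁴/2.412×10⁴)⁴ = 0.638401 × 2.73563 = 1.75.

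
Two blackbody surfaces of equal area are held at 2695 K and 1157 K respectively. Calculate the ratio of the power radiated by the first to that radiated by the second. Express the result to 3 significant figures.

P₁/P₂ ≈ 29.4

With equal areas, P₁/P₂ = (T₁/T₂)⁴ = (2695/1157)⁴ = 29.4.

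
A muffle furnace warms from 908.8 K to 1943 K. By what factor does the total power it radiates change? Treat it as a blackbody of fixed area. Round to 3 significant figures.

P₂/P₁ ≈ 20.9

P ∝ T⁴, so P₂/P₁ = (T₂/T₁)⁴ = (1943/908.8)⁴ = (2.13798)⁴ = 20.9.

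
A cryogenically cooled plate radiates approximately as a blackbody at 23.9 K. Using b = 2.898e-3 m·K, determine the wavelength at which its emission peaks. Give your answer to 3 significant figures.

Wien's displacement law: λ_max = b/T = (2.898×10⁻³ m·K)/(23.9 K) = 1.213×10⁻⁴ m.
That is 1.21×10⁻⁴ m, in the infrared range.

λ_max ≈ 1.21×10⁻⁴ m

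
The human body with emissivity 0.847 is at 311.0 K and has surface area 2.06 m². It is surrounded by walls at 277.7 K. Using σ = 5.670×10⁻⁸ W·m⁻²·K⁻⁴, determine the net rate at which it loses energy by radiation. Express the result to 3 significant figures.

Area A = 2.06 m².
Net radiated power P_net = εσA(T⁴ − T₀⁴) = 0.847×5.670×10⁻⁸×2.06×(311.0⁴ − 277.7⁴).
T⁴ − T₀⁴ = 9.35495×10⁹ − 5.94708×10⁹ = 3.40787×10⁹ K⁴, so P_net = 337 W.

Net loss ≈ 337 W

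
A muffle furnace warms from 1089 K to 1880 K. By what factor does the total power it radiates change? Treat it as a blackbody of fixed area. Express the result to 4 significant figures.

P ∝ T⁴, so P₂/P₁ = (T₂/T₁)⁴ = (1880/1089)⁴ = (1.72635)⁴ = 8.882.

P₂/P₁ ≈ 8.882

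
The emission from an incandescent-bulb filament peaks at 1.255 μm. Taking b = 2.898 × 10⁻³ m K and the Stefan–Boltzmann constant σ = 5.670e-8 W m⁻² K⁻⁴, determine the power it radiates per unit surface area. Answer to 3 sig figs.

Wien's law: T = b/λ_max = 2.898×10⁻³/1.255×10⁻⁶ = 2309.16 K.
Then I = σT⁴ = 5.670×10⁻⁸×(2309.16)⁴ = 1.61×10⁶ W/m².

I ≈ 1.61×10⁶ W/m²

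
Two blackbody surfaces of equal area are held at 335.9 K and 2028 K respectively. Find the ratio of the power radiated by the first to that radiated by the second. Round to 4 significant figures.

With equal areas, P₁/P₂ = (T₁/T₂)⁴ = (335.9/2028)⁴ = 7.526×10⁻⁴.

P₁/P₂ ≈ 7.526×10⁻⁴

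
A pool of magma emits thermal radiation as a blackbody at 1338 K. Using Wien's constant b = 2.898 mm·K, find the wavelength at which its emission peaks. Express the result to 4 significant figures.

Wien's displacement law: λ_max = b/T = (2.898×10⁻³ m·K)/(1338 K) = 2.1659×10⁻⁶ m.
That is 2166 nm, in the infrared range.

λ_max ≈ 2166 nm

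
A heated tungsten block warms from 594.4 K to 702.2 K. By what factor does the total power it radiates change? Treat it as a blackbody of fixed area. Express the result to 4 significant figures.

P ∝ T⁴, so P₂/P₁ = (T₂/T₁)⁴ = (702.2/594.4)⁴ = (1.18136)⁴ = 1.948.

P₂/P₁ ≈ 1.948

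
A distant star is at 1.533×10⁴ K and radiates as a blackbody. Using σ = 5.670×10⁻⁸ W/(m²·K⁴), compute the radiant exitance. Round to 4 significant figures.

I ≈ 3.131×10⁹ W/m²

Stefan–Boltzmann: I = σT⁴ = 5.670×10⁻⁸ × (1.533×10⁴)⁴ = 3.131×10⁹ W/m².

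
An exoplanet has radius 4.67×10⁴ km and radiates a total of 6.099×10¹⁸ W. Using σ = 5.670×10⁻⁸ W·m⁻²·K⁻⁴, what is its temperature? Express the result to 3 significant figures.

T ≈ 250 K

Surface area A = 4πR² = 4π(4.67×10⁷ m)² = 2.74059×10¹⁶ m².
P = σAT⁴ ⇒ T = (P/(σA))^(1/4) = (6.099×10¹⁸/(5.670×10⁻⁸×2.74059×10¹⁶))^(1/4) = 250 K.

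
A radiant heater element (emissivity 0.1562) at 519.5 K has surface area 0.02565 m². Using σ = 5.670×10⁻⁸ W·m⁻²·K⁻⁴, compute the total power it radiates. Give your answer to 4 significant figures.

Area A = 0.02565 m².
P = εσAT⁴ = 0.1562 × 5.670×10⁻⁸ × 0.02565 × (519.5)⁴ = 16.55 W.

P ≈ 16.55 W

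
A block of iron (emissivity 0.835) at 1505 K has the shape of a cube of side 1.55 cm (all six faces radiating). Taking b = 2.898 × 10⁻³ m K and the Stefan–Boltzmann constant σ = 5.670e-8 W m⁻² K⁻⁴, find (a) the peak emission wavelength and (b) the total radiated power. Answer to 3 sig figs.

(a) λ_max = b/T = 2.898×10⁻³/1505 = 1.926×10⁻⁶ m = 1.93 μm.
Area A = 6s² = 6×(0.0155 m)² = 1.4415×10⁻³ m².
(b) P = εσAT⁴ = 0.835×5.670×10⁻⁸×1.4415×10⁻³×(1505)⁴ = 350 W.

λ_max ≈ 1.93 μm; P ≈ 350 W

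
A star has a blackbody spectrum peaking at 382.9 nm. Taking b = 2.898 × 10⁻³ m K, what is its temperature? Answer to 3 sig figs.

Wien's law gives T = b/λ_max = (2.898×10⁻³ m·K)/(3.829×10⁻⁷ m) = 7.57×10³ K.

T ≈ 7.57×10³ K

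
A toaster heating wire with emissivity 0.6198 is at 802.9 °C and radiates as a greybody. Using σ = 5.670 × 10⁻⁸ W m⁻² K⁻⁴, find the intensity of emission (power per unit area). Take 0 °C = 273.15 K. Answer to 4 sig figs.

I ≈ 4.712×10⁴ W/m²

T = 802.9 °C + 273.15 = 1076.05 K.
Stefan–Boltzmann: I = εσT⁴ = 0.6198 × 5.670×10⁻⁸ × (1076.05)⁴ = 4.712×10⁴ W/m².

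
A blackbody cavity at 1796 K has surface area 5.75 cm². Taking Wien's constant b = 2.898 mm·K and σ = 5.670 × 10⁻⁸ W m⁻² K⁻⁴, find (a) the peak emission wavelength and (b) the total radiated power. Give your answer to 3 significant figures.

λ_max ≈ 1.61×10³ nm; P ≈ 339 W

(a) λ_max = b/T = 2.898×10⁻³/1796 = 1.614×10⁻⁶ m = 1.61×10³ nm.
Area A = 5.75 cm² = 5.75×10⁻⁴ m².
(b) P = σAT⁴ = 5.670×10⁻⁸×5.75×10⁻⁴×(1796)⁴ = 339 W.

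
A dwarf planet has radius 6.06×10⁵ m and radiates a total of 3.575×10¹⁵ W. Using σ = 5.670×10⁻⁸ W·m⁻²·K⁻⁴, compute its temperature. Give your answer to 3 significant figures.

T ≈ 342 K

Surface area A = 4πR² = 4π(6.06×10⁵ m)² = 4.61482×10¹² m².
P = σAT⁴ ⇒ T = (P/(σA))^(1/4) = (3.575×10¹⁵/(5.670×10⁻⁸×4.61482×10¹²))^(1/4) = 342 K.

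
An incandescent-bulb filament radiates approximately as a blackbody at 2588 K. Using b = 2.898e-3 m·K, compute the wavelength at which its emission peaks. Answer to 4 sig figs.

Wien's displacement law: λ_max = b/T = (2.898×10⁻³ m·K)/(2588 K) = 1.1198×10⁻⁶ m.
That is 1120 nm, in the infrared range.

λ_max ≈ 1120 nm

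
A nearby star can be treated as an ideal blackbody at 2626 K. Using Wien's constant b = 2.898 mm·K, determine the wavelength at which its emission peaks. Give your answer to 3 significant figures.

Wien's displacement law: λ_max = b/T = (2.898×10⁻³ m·K)/(2626 K) = 1.104×10⁻⁶ m.
That is 1.10 μm, in the infrared range.

λ_max ≈ 1.10 μm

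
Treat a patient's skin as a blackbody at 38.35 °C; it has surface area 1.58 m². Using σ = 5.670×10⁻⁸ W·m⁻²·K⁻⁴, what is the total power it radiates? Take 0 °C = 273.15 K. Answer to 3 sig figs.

P ≈ 843 W

T = 38.35 °C + 273.15 = 311.50 K.
Area A = 1.58 m².
P = σAT⁴ = 5.670×10⁻⁸ × 1.58 × (311.50)⁴ = 843 W.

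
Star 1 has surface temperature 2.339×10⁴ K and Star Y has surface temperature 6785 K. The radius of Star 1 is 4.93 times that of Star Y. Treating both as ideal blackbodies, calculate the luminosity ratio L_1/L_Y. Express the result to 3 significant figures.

L_1/L_Y ≈ 3.43×10³

L ∝ R²T⁴, so L_1/L_Y = (R_1/R_Y)²(T_1/T_Y)⁴ = (4.93)² × (2.339×10⁴/6785)⁴ = 24.3049 × 141.228 = 3.43×10³.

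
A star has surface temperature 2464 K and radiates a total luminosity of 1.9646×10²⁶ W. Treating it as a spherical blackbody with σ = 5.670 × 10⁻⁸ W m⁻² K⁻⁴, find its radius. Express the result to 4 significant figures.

L = 4πR²σT⁴ ⇒ R = √(L/(4πσT⁴)).
σT⁴ = 2.09000×10⁶ W/m², so R = √(1.9646×10²⁶/(4π×2.09000×10⁶)) = 2.735×10⁹ m.

R ≈ 2.735×10⁹ m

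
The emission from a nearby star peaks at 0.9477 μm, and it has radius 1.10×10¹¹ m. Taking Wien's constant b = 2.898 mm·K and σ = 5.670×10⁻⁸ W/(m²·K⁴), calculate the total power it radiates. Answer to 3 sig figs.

Wien's law: T = b/λ_max = 2.898×10⁻³/9.477×10⁻⁷ = 3057.93 K.
Surface area A = 4πR² = 4π(1.10×10¹¹ m)² = 1.52053×10²³ m².
Then P = σAT⁴ = 5.670×10⁻⁸×1.52053×10²³×(3057.93)⁴ = 7.54×10²⁹ W.

P ≈ 7.54×10²⁹ W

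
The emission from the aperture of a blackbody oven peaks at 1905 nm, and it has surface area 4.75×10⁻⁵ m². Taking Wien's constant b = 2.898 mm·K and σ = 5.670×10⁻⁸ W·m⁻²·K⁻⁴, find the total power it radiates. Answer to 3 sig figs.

Wien's law: T = b/λ_max = 2.898×10⁻³/1.905×10⁻⁶ = 1521.26 K.
Area A = 4.75×10⁻⁵ m².
Then P = σAT⁴ = 5.670×10⁻⁸×4.75×10⁻⁵×(1521.26)⁴ = 14.4 W.

P ≈ 14.4 W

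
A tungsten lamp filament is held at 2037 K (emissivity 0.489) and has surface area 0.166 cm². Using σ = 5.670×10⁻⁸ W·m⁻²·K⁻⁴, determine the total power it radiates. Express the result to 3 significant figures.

Area A = 0.166 cm² = 1.66×10⁻⁵ m².
P = εσAT⁴ = 0.489 × 5.670×10⁻⁸ × 1.66×10⁻⁵ × (2037)⁴ = 7.92 W.

P ≈ 7.92 W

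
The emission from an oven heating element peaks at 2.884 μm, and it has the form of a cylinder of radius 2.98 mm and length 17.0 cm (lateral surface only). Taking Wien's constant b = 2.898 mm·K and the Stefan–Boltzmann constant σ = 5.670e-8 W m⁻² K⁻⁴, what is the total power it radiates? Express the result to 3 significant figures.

Wien's law: T = b/λ_max = 2.898×10⁻³/2.884×10⁻⁶ = 1004.85 K.
Lateral area A = 2πrL = 2π×2.98×10⁻³×0.170 = 3.18306×10⁻³ m².
Then P = σAT⁴ = 5.670×10⁻⁸×3.18306×10⁻³×(1004.85)⁴ = 184 W.

P ≈ 184 W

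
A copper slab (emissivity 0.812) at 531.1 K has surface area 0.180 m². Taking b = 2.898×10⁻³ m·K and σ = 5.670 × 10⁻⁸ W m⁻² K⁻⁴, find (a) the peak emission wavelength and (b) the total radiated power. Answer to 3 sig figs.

λ_max ≈ 5.46 μm; P ≈ 659 W

(a) λ_max = b/T = 2.898×10⁻³/531.1 = 5.457×10⁻⁶ m = 5.46 μm.
Area A = 0.180 m².
(b) P = εσAT⁴ = 0.812×5.670×10⁻⁸×0.180×(531.1)⁴ = 659 W.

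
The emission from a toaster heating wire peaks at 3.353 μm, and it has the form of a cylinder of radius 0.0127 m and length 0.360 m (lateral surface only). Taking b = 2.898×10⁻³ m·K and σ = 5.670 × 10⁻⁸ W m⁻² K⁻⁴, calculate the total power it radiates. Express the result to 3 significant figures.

Wien's law: T = b/λ_max = 2.898×10⁻³/3.353×10⁻⁶ = 864.301 K.
Lateral area A = 2πrL = 2π×0.0127×0.360 = 0.0287267 m².
Then P = σAT⁴ = 5.670×10⁻⁸×0.0287267×(864.301)⁴ = 909 W.

P ≈ 909 W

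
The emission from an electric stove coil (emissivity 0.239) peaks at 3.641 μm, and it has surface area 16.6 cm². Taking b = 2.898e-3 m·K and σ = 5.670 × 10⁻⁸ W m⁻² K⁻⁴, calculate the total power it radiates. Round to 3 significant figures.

P ≈ 9.03 W

Wien's law: T = b/λ_max = 2.898×10⁻³/3.641×10⁻⁶ = 795.935 K.
Area A = 16.6 cm² = 1.66×10⁻³ m².
Then P = εσAT⁴ = 0.239×5.670×10⁻⁸×1.66×10⁻³×(795.935)⁴ = 9.03 W.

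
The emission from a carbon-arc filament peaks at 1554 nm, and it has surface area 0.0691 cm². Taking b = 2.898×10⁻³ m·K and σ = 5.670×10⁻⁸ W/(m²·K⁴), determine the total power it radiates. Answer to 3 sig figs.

Wien's law: T = b/λ_max = 2.898×10⁻³/1.554×10⁻⁶ = 1864.86 K.
Area A = 0.0691 cm² = 6.91×10⁻⁶ m².
Then P = σAT⁴ = 5.670×10⁻⁸×6.91×10⁻⁶×(1864.86)⁴ = 4.74 W.

P ≈ 4.74 W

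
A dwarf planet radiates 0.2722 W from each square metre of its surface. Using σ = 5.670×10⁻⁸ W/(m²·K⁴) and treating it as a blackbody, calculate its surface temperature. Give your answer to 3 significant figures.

T ≈ 46.8 K

I = σT⁴, so T = (I/σ)^(1/4) = (0.2722/(5.670×10⁻⁸))^(1/4) = 46.8 K.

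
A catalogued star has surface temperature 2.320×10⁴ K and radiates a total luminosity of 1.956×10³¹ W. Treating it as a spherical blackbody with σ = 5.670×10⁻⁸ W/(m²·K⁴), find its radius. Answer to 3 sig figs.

R ≈ 9.73×10⁹ m

L = 4πR²σT⁴ ⇒ R = √(L/(4πσT⁴)).
σT⁴ = 1.64261×10¹⁰ W/m², so R = √(1.956×10³¹/(4π×1.64261×10¹⁰)) = 9.73×10⁹ m.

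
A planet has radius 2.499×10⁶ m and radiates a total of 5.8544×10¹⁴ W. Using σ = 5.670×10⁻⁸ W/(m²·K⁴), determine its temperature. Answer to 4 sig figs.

Surface area A = 4πR² = 4π(2.499×10⁶ m)² = 7.84770×10¹³ m².
P = σAT⁴ ⇒ T = (P/(σA))^(1/4) = (5.8544×10¹⁴/(5.670×10⁻⁸×7.84770×10¹³))^(1/4) = 107.1 K.

T ≈ 107.1 K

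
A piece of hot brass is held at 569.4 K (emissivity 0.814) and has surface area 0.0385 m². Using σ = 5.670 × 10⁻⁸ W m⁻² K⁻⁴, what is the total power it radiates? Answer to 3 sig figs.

P ≈ 187 W

Area A = 0.0385 m².
P = εσAT⁴ = 0.814 × 5.670×10⁻⁸ × 0.0385 × (569.4)⁴ = 187 W.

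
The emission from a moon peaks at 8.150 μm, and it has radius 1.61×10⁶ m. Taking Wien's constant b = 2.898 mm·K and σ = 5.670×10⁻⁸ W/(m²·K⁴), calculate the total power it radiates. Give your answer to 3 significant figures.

Wien's law: T = b/λ_max = 2.898×10⁻³/8.150×10⁻⁶ = 355.583 K.
Surface area A = 4πR² = 4π(1.61×10⁶ m)² = 3.25733×10¹³ m².
Then P = σAT⁴ = 5.670×10⁻⁸×3.25733×10¹³×(355.583)⁴ = 2.95×10¹⁶ W.

P ≈ 2.95×10¹⁶ W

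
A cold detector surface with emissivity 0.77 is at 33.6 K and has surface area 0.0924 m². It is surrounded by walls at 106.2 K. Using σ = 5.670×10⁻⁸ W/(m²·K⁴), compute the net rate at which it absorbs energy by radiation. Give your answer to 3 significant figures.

Net gain ≈ 0.508 W

Area A = 0.0924 m².
Net radiated power P_net = εσA(T⁴ − T₀⁴) = 0.77×5.670×10⁻⁸×0.0924×(33.6⁴ − 106.2⁴).
T⁴ − T₀⁴ = 1.27455×10⁶ − 1.27203×10⁸ = -1.25928×10⁸ K⁴, so P_net = -0.508 W — negative, meaning a net gain of 0.508 W.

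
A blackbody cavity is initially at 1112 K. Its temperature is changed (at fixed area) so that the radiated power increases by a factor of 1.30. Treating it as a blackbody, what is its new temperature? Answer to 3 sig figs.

P ∝ T⁴, so T₂/T₁ = (P₂/P₁)^(1/4) = (1.30)^(1/4) = 1.06779.
T₂ = 1112 × 1.06779 = 1.19×10³ K.

T₂ ≈ 1.19×10³ K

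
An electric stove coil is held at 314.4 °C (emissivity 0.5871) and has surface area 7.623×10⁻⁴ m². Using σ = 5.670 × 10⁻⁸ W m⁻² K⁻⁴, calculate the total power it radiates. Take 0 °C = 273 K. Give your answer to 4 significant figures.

P ≈ 3.021 W

T = 314.4 °C + 273 = 587.4 K.
Area A = 7.623×10⁻⁴ m².
P = εσAT⁴ = 0.5871 × 5.670×10⁻⁸ × 7.623×10⁻⁴ × (587.4)⁴ = 3.021 W.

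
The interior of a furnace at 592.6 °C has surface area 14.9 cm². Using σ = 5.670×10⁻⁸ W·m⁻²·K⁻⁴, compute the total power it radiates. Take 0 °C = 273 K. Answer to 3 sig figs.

P ≈ 47.4 W

T = 592.6 °C + 273 = 865.6 K.
Area A = 14.9 cm² = 1.49×10⁻³ m².
P = σAT⁴ = 5.670×10⁻⁸ × 1.49×10⁻³ × (865.6)⁴ = 47.4 W.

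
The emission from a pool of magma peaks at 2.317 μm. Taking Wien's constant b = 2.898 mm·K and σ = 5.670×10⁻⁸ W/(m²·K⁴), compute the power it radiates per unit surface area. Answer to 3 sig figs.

I ≈ 1.39×10⁵ W/m²

Wien's law: T = b/λ_max = 2.898×10⁻³/2.317×10⁻⁶ = 1250.76 K.
Then I = σT⁴ = 5.670×10⁻⁸×(1250.76)⁴ = 1.39×10⁵ W/m².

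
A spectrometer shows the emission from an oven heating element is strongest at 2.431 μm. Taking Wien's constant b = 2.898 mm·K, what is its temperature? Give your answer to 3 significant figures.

T ≈ 1.19×10³ K

Wien's law gives T = b/λ_max = (2.898×10⁻³ m·K)/(2.431×10⁻⁶ m) = 1.19×10³ K.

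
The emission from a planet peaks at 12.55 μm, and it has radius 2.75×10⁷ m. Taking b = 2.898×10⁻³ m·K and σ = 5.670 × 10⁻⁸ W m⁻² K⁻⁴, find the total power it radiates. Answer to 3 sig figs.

P ≈ 1.53×10¹⁸ W

Wien's law: T = b/λ_max = 2.898×10⁻³/1.255×10⁻⁵ = 230.916 K.
Surface area A = 4πR² = 4π(2.75×10⁷ m)² = 9.50332×10¹⁵ m².
Then P = σAT⁴ = 5.670×10⁻⁸×9.50332×10¹⁵×(230.916)⁴ = 1.53×10¹⁸ W.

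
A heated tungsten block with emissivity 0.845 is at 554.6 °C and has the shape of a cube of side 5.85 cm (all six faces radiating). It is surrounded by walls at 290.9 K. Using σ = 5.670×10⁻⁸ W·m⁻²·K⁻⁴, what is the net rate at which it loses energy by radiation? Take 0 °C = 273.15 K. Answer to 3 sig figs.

Net loss ≈ 455 W

T = 554.6 °C + 273.15 = 827.75 K.
Area A = 6s² = 6×(0.0585 m)² = 0.0205335 m².
Net radiated power P_net = εσA(T⁴ − T₀⁴) = 0.845×5.670×10⁻⁸×0.0205335×(827.75⁴ − 290.9⁴).
T⁴ − T₀⁴ = 4.69458×10¹¹ − 7.16102×10⁹ = 4.62297×10¹¹ K⁴, so P_net = 455 W.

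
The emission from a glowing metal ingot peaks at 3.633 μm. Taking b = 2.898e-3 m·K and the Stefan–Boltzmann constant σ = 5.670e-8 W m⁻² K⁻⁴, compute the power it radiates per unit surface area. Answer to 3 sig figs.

I ≈ 2.30×10⁴ W/m²

Wien's law: T = b/λ_max = 2.898×10⁻³/3.633×10⁻⁶ = 797.688 K.
Then I = σT⁴ = 5.670×10⁻⁸×(797.688)⁴ = 2.30×10⁴ W/m².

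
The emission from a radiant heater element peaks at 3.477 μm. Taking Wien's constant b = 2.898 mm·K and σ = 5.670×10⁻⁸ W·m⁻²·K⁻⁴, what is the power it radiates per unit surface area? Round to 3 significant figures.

Wien's law: T = b/λ_max = 2.898×10⁻³/3.477×10⁻⁶ = 833.477 K.
Then I = σT⁴ = 5.670×10⁻⁸×(833.477)⁴ = 2.74×10⁴ W/m².

I ≈ 2.74×10⁴ W/m²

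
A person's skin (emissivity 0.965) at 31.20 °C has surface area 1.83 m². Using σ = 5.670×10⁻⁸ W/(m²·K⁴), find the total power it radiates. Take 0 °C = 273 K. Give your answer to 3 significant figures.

P ≈ 857 W

T = 31.20 °C + 273 = 304.20 K.
Area A = 1.83 m².
P = εσAT⁴ = 0.965 × 5.670×10⁻⁸ × 1.83 × (304.20)⁴ = 857 W.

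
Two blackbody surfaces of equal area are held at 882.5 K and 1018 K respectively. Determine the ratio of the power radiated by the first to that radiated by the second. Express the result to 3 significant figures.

P₁/P₂ ≈ 0.565

With equal areas, P₁/P₂ = (T₁/T₂)⁴ = (882.5/1018)⁴ = 0.565.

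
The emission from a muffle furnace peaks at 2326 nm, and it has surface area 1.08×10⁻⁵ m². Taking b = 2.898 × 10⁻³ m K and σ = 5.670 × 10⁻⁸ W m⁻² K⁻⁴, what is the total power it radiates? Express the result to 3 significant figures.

Wien's law: T = b/λ_max = 2.898×10⁻³/2.326×10⁻⁶ = 1245.92 K.
Area A = 1.08×10⁻⁵ m².
Then P = σAT⁴ = 5.670×10⁻⁸×1.08×10⁻⁵×(1245.92)⁴ = 1.48 W.

P ≈ 1.48 W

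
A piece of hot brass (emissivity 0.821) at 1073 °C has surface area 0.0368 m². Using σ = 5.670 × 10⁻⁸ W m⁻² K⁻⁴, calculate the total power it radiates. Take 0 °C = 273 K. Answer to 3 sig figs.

T = 1073 °C + 273 = 1346 K.
Area A = 0.0368 m².
P = εσAT⁴ = 0.821 × 5.670×10⁻⁸ × 0.0368 × (1346)⁴ = 5.62×10³ W.

P ≈ 5.62×10³ W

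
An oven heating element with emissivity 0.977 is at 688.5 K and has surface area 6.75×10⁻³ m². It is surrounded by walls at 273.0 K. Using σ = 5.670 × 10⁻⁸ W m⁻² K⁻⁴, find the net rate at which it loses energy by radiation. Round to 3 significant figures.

Area A = 6.75×10⁻³ m².
Net radiated power P_net = εσA(T⁴ − T₀⁴) = 0.977×5.670×10⁻⁸×6.75×10⁻³×(688.5⁴ − 273.0⁴).
T⁴ − T₀⁴ = 2.24707×10¹¹ − 5.55457×10⁹ = 2.19152×10¹¹ K⁴, so P_net = 81.9 W.

Net loss ≈ 81.9 W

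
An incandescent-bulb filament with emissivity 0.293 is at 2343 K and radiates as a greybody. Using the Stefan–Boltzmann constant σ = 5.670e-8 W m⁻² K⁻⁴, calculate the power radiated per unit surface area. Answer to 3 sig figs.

I ≈ 5.01×10⁵ W/m²

Stefan–Boltzmann: I = εσT⁴ = 0.293 × 5.670×10⁻⁸ × (2343)⁴ = 5.01×10⁵ W/m².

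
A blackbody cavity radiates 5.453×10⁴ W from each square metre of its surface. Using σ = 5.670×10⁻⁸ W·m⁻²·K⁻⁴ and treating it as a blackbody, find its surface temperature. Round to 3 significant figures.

I = σT⁴, so T = (I/σ)^(1/4) = (5.453×10⁴/(5.670×10⁻⁸))^(1/4) = 990 K.

T ≈ 990 K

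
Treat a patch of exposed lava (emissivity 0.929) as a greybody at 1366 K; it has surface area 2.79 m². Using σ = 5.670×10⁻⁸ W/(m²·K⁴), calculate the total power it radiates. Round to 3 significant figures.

Area A = 2.79 m².
P = εσAT⁴ = 0.929 × 5.670×10⁻⁸ × 2.79 × (1366)⁴ = 5.12×10⁵ W.

P ≈ 5.12×10⁵ W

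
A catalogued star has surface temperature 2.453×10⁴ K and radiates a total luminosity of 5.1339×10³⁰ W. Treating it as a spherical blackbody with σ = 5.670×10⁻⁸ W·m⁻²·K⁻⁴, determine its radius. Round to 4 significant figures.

R ≈ 4.461×10⁹ m

L = 4πR²σT⁴ ⇒ R = √(L/(4πσT⁴)).
σT⁴ = 2.05293×10¹⁰ W/m², so R = √(5.1339×10³⁰/(4π×2.05293×10¹⁰)) = 4.461×10⁹ m.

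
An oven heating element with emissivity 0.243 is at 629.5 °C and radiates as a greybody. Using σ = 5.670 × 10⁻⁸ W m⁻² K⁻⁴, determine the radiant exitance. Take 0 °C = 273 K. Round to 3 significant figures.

T = 629.5 °C + 273 = 902.5 K.
Stefan–Boltzmann: I = εσT⁴ = 0.243 × 5.670×10⁻⁸ × (902.5)⁴ = 9.14×10³ W/m².

I ≈ 9.14×10³ W/m²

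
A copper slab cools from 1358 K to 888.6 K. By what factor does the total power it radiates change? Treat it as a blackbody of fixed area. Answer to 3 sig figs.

P ∝ T⁴, so P₂/P₁ = (T₂/T₁)⁴ = (888.6/1358)⁴ = (0.654345)⁴ = 0.183.

P₂/P₁ ≈ 0.183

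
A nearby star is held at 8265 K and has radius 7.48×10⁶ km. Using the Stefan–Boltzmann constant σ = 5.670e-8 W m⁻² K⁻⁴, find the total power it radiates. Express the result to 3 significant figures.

P ≈ 1.86×10²⁹ W

Surface area A = 4πR² = 4π(7.48×10⁹ m)² = 7.03093×10²⁰ m².
P = σAT⁴ = 5.670×10⁻⁸ × 7.03093×10²⁰ × (8265)⁴ = 1.86×10²⁹ W.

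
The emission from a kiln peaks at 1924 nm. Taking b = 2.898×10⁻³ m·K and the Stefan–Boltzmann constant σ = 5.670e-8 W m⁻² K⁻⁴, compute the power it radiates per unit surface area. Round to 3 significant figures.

Wien's law: T = b/λ_max = 2.898×10⁻³/1.924×10⁻⁶ = 1506.24 K.
Then I = σT⁴ = 5.670×10⁻⁸×(1506.24)⁴ = 2.92×10⁵ W/m².

I ≈ 2.92×10⁵ W/m²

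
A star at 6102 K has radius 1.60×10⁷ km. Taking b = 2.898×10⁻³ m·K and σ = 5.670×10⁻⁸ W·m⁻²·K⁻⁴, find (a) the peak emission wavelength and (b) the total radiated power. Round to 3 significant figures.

(a) λ_max = b/T = 2.898×10⁻³/6102 = 4.749×10⁻⁷ m = 0.475 μm.
Surface area A = 4πR² = 4π(1.60×10¹⁰ m)² = 3.21699×10²¹ m².
(b) P = σAT⁴ = 5.670×10⁻⁸×3.21699×10²¹×(6102)⁴ = 2.53×10²⁹ W.

λ_max ≈ 0.475 μm; P ≈ 2.53×10²⁹ W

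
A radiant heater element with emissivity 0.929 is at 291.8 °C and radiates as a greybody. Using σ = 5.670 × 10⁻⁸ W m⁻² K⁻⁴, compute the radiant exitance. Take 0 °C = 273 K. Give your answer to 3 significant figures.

T = 291.8 °C + 273 = 564.8 K.
Stefan–Boltzmann: I = εσT⁴ = 0.929 × 5.670×10⁻⁸ × (564.8)⁴ = 5.36×10³ W/m².

I ≈ 5.36×10³ W/m²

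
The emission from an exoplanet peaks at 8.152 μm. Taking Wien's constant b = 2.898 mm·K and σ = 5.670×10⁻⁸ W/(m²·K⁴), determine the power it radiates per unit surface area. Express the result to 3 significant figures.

I ≈ 906 W/m²

Wien's law: T = b/λ_max = 2.898×10⁻³/8.152×10⁻⁶ = 355.496 K.
Then I = σT⁴ = 5.670×10⁻⁸×(355.496)⁴ = 906 W/m².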